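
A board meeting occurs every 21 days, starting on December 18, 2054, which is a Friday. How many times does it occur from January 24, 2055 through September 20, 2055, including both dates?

12

Occurrences land 21·i days after December 18, 2054 for i = 0, 1, 2, …
January 24, 2055 is 37 days after the start; 37 ÷ 21 = 1 remainder 16; since the remainder is 16, round up to i = 2. First occurrence in the window: #3 on January 29, 2055 (2×21 = 42 days in).
September 20, 2055 is 276 days after the start; 276 ÷ 21 = 13 remainder 3. Last occurrence in the window: #14 on September 17, 2055.
Occurrences #3 through #14: 12 in total.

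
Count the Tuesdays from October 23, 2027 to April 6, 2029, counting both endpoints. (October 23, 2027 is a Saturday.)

October 23, 2027 is a Saturday; the first Tuesday on or after it is October 26, 2027 (3 days later).
From October 26, 2027 to April 6, 2029: 66 + 366 + 96 = 528 days (rest of 2027, 2028, to April 6, 2029 in 2029).
528 ÷ 7 = 75 full weeks with remainder 3, so 75 more Tuesdays after the first → 76.

76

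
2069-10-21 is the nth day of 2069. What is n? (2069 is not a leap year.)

Days in months before October: 31 + 28 + 31 + 30 + 31 + 30 + 31 + 31 + 30 = 273.
Plus 21 days into October → day 294.

294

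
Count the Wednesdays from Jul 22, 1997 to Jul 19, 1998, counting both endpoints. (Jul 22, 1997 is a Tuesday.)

Jul 22, 1997 is a Tuesday; the first Wednesday on or after it is Jul 23, 1997 (1 day later).
From Jul 23, 1997 to Jul 19, 1998: 161 + 200 = 361 days (rest of 1997, to Jul 19, 1998 in 1998).
361 ÷ 7 = 51 full weeks with remainder 4, so 51 more Wednesdays after the first → 52.

52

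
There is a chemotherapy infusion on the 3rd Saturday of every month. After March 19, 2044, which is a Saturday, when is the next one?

April 16, 2044

March 2044 starts on a Tuesday; its first Saturday is the 5th, so the 3rd Saturday is the 19th — March 19, 2044.
That is not after March 19, 2044, so look at April 2044.
April 2044 starts on a Friday; its first Saturday is the 2nd, so the 3rd Saturday is the 16th — April 16, 2044.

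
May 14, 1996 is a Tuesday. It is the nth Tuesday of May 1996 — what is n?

Day 14 falls in week ⌈14/7⌉ of the month.
Days 1–7 hold the 1st Tuesday, 8–14 the 2nd, 15–21 the 3rd, 22–28 the 4th, 29–31 the 5th.
14 is in the range for the 2nd.

2nd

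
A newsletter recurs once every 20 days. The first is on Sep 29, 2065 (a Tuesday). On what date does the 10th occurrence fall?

Mar 28, 2066

The 10th occurrence is 9 intervals after the first: 9 × 20 = 180 days after Sep 29, 2065.
Sep has 30 days — 1 day to the end of Sep leaves 179.
Oct has 31 days (148 left).
Nov has 30 days (118 left).
Dec has 31 days (87 left).
Jan has 31 days (56 left).
Feb has 28 days (28 left).
28 days into Mar → Mar 28, 2066.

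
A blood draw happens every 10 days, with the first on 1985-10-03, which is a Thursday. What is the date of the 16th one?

The 16th occurrence is 15 intervals after the first: 15 × 10 = 150 days after 1985-10-03.
October has 31 days — 28 days to the end of October leaves 122.
November has 30 days (92 left).
December has 31 days (61 left).
January has 31 days (30 left).
February has 28 days (2 left).
2 days into March → 1986-03-02.

1986-03-02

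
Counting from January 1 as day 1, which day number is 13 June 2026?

164

Days in months before June: 31 + 28 + 31 + 30 + 31 = 151.
Plus 13 days into June → day 164.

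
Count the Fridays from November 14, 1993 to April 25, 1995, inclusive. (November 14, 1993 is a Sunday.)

November 14, 1993 is a Sunday; the first Friday on or after it is November 19, 1993 (5 days later).
From November 19, 1993 to April 25, 1995: 42 + 365 + 115 = 522 days (rest of 1993, 1994, to April 25, 1995 in 1995).
522 ÷ 7 = 74 full weeks with remainder 4, so 74 more Fridays after the first → 75.

75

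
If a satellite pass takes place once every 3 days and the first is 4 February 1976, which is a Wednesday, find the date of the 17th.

23 March 1976

The 17th occurrence is 16 intervals after the first: 16 × 3 = 48 days after 4 February 1976.
February has 29 days — 25 days to the end of February leaves 23.
23 days into March → 23 March 1976.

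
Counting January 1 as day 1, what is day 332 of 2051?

Nov 28, 2051

Jan has 31 days (332 − 31 = 301 remain).
Feb has 28 days (301 − 28 = 273 remain).
Mar has 31 days (273 − 31 = 242 remain).
Apr has 30 days (242 − 30 = 212 remain).
May has 31 days (212 − 31 = 181 remain).
Jun has 30 days (181 − 30 = 151 remain).
Jul has 31 days (151 − 31 = 120 remain).
Aug has 31 days (120 − 31 = 89 remain).
Sep has 30 days (89 − 30 = 59 remain).
Oct has 31 days (59 − 31 = 28 remain).
28 into Nov → Nov 28.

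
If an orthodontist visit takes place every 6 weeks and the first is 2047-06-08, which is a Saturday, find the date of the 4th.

The 4th occurrence is 3 intervals after the first: 3 × 42 = 126 days after 2047-06-08.
June has 30 days — 22 days to the end of June leaves 104.
July has 31 days (73 left).
August has 31 days (42 left).
September has 30 days (12 left).
12 days into October → 2047-10-12.

2047-10-12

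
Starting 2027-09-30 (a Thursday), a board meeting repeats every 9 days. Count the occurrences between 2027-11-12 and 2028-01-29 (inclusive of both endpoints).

Occurrences land 9·i days after 2027-09-30 for i = 0, 1, 2, …
2027-11-12 is 43 days after the start; 43 ÷ 9 = 4 remainder 7; since the remainder is 7, round up to i = 5. First occurrence in the window: #6 on 2027-11-14 (5×9 = 45 days in).
2028-01-29 is 121 days after the start; 121 ÷ 9 = 13 remainder 4. Last occurrence in the window: #14 on 2028-01-25.
Occurrences #6 through #14: 9 in total.

9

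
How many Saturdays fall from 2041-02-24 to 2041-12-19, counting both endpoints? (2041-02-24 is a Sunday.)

42

2041-02-24 is a Sunday; the first Saturday on or after it is 2041-03-02 (6 days later).
From 2041-03-02 to 2041-12-19: 29 + 30 + 31 + 30 + 31 + 31 + 30 + 31 + 30 + 19 = 292 days (rest of March, April, May, June, July, August, September, October, November, December).
292 ÷ 7 = 41 full weeks with remainder 5, so 41 more Saturdays after the first → 42.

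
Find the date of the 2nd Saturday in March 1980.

1980-03-08

March 1980 begins on a Saturday, so the first Saturday is March 1.
The 2nd Saturday is 1 weeks later: 1 + 7 = 8.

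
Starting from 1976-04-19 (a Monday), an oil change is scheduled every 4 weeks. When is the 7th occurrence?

The 7th occurrence is 6 intervals after the first: 6 × 28 = 168 days after 1976-04-19.
April has 30 days — 11 days to the end of April leaves 157.
May has 31 days (126 left).
June has 30 days (96 left).
July has 31 days (65 left).
August has 31 days (34 left).
September has 30 days (4 left).
4 days into October → 1976-10-04.

1976-10-04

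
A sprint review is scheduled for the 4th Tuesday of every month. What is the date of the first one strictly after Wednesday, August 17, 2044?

August 23, 2044

August 2044 starts on a Monday; its first Tuesday is the 2nd, so the 4th Tuesday is the 23rd — August 23, 2044.
August 23, 2044 is after August 17, 2044, so that is the next one.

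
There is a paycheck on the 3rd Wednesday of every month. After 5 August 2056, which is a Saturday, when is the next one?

August 2056 starts on a Tuesday; its first Wednesday is the 2nd, so the 3rd Wednesday is the 16th — 16 August 2056.
16 August 2056 is after 5 August 2056, so that is the next one.

16 August 2056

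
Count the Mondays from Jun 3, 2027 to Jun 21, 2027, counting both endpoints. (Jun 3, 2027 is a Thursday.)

Jun 3, 2027 is a Thursday; the first Monday on or after it is Jun 7, 2027 (4 days later).
From Jun 7, 2027 to Jun 21, 2027 is 21 − 7 = 14 days.
14 ÷ 7 = 2 full weeks with remainder 0, so 2 more Mondays after the first → 3.

3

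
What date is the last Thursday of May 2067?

26 May 2067

The first Thursday of May 2067 is May 5.
May 2067 has 31 days. Adding weeks: 5, 12, 19, 26 — the last one ≤ 31 is the 26th.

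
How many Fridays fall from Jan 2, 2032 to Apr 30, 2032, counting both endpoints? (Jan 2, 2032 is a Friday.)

Jan 2, 2032 is a Friday; the first Friday on or after it is Jan 2, 2032.
From Jan 2, 2032 to Apr 30, 2032: 29 + 29 + 31 + 30 = 119 days (rest of Jan, Feb, Mar, Apr).
119 ÷ 7 = 17 full weeks with remainder 0, so 17 more Fridays after the first → 18.

18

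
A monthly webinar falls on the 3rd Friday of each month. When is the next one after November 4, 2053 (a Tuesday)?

November 2053 starts on a Saturday; its first Friday is the 7th, so the 3rd Friday is the 21st — November 21, 2053.
November 21, 2053 is after November 4, 2053, so that is the next one.

November 21, 2053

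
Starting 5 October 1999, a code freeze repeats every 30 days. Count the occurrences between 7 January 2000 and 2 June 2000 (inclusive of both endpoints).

5

Occurrences land 30·i days after 5 October 1999 for i = 0, 1, 2, …
7 January 2000 is 94 days after the start; 94 ÷ 30 = 3 remainder 4; since the remainder is 4, round up to i = 4. First occurrence in the window: #5 on 2 February 2000 (4×30 = 120 days in).
2 June 2000 is 241 days after the start; 241 ÷ 30 = 8 remainder 1. Last occurrence in the window: #9 on 1 June 2000.
Occurrences #5 through #9: 5 in total.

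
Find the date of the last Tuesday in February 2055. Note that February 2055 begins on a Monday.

February 2055 begins on a Monday, so the first Tuesday is February 2 (1 day later).
February 2055 has 28 days. Adding weeks: 2, 9, 16, 23 — the last one ≤ 28 is the 23rd.

2055-02-23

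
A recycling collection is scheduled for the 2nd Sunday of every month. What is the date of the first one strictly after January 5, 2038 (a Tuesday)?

January 10, 2038

January 2038 starts on a Friday; its first Sunday is the 3rd, so the 2nd Sunday is the 10th — January 10, 2038.
January 10, 2038 is after January 5, 2038, so that is the next one.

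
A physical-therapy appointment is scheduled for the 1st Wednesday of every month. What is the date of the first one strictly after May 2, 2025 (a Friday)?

May 2025 starts on a Thursday, so its 1st Wednesday is May 7, 2025 (6 days in).
May 7, 2025 is after May 2, 2025, so that is the next one.

May 7, 2025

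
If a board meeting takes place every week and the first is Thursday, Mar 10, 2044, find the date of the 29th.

Sep 22, 2044

The 29th occurrence is 28 intervals after the first: 28 × 7 = 196 days after Mar 10, 2044.
Mar has 31 days — 21 days to the end of Mar leaves 175.
Apr has 30 days (145 left).
May has 31 days (114 left).
Jun has 30 days (84 left).
Jul has 31 days (53 left).
Aug has 31 days (22 left).
22 days into Sep → Sep 22, 2044.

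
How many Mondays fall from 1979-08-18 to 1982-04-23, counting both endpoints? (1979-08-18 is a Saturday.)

1979-08-18 is a Saturday; the first Monday on or after it is 1979-08-20 (2 days later).
From 1979-08-20 to 1982-04-23: 133 + 366 + 365 + 113 = 977 days (rest of 1979, 1980, 1981, to 1982-04-23 in 1982).
977 ÷ 7 = 139 full weeks with remainder 4, so 139 more Mondays after the first → 140.

140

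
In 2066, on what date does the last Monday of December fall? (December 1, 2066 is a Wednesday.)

December 27, 2066

December 2066 begins on a Wednesday, so the first Monday is December 6 (5 days later).
December 2066 has 31 days. Adding weeks: 6, 13, 20, 27 — the last one ≤ 31 is the 27th.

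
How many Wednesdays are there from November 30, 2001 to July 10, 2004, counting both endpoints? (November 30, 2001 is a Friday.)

136

November 30, 2001 is a Friday; the first Wednesday on or after it is December 5, 2001 (5 days later).
From December 5, 2001 to July 10, 2004: 26 + 365 + 365 + 192 = 948 days (rest of 2001, 2002, 2003, to July 10, 2004 in 2004).
948 ÷ 7 = 135 full weeks with remainder 3, so 135 more Wednesdays after the first → 136.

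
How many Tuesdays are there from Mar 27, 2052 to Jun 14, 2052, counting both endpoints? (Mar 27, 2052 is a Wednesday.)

11

Mar 27, 2052 is a Wednesday; the first Tuesday on or after it is Apr 2, 2052 (6 days later).
From Apr 2, 2052 to Jun 14, 2052: 28 + 31 + 14 = 73 days (rest of Apr, May, Jun).
73 ÷ 7 = 10 full weeks with remainder 3, so 10 more Tuesdays after the first → 11.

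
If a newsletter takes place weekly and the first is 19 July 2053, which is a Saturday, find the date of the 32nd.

The 32nd occurrence is 31 intervals after the first: 31 × 7 = 217 days after 19 July 2053.
July has 31 days — 12 days to the end of July leaves 205.
August has 31 days (174 left).
September has 30 days (144 left).
October has 31 days (113 left).
November has 30 days (83 left).
December has 31 days (52 left).
January has 31 days (21 left).
21 days into February → 21 February 2054.

21 February 2054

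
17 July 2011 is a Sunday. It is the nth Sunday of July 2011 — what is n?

Day 17 falls in week ⌈17/7⌉ of the month.
Days 1–7 hold the 1st Sunday, 8–14 the 2nd, 15–21 the 3rd, 22–28 the 4th, 29–31 the 5th.
17 is in the range for the 3rd.

3rd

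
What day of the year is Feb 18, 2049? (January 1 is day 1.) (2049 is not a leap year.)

Days in months before Feb: 31 = 31.
Plus 18 days into Feb → day 49.

49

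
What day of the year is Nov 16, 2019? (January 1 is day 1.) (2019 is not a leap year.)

320

Days in months before Nov: 31 + 28 + 31 + 30 + 31 + 30 + 31 + 31 + 30 + 31 = 304.
Plus 16 days into Nov → day 320.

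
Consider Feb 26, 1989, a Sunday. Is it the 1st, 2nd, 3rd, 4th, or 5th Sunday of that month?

Day 26 falls in week ⌈26/7⌉ of the month.
Days 1–7 hold the 1st Sunday, 8–14 the 2nd, 15–21 the 3rd, 22–28 the 4th, 29–31 the 5th.
26 is in the range for the 4th.

4th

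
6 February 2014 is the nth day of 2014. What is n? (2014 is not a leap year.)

Days in months before February: 31 = 31.
Plus 6 days into February → day 37.

37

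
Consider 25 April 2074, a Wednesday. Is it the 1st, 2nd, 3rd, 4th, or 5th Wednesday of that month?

4th

Day 25 falls in week ⌈25/7⌉ of the month.
Days 1–7 hold the 1st Wednesday, 8–14 the 2nd, 15–21 the 3rd, 22–28 the 4th, 29–31 the 5th.
25 is in the range for the 4th.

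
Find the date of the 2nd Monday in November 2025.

The first Monday of November 2025 is November 3.
The 2nd Monday is 1 weeks later: 3 + 7 = 10.

2025-11-10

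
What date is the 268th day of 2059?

January has 31 days (268 − 31 = 237 remain).
February has 28 days (237 − 28 = 209 remain).
March has 31 days (209 − 31 = 178 remain).
April has 30 days (178 − 30 = 148 remain).
May has 31 days (148 − 31 = 117 remain).
June has 30 days (117 − 30 = 87 remain).
July has 31 days (87 − 31 = 56 remain).
August has 31 days (56 − 31 = 25 remain).
25 into September → September 25.

25 September 2059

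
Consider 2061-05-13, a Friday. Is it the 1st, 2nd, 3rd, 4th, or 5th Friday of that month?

2nd

Day 13 falls in week ⌈13/7⌉ of the month.
Days 1–7 hold the 1st Friday, 8–14 the 2nd, 15–21 the 3rd, 22–28 the 4th, 29–31 the 5th.
13 is in the range for the 2nd.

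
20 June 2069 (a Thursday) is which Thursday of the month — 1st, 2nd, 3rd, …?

Day 20 falls in week ⌈20/7⌉ of the month.
Days 1–7 hold the 1st Thursday, 8–14 the 2nd, 15–21 the 3rd, 22–28 the 4th, 29–31 the 5th.
20 is in the range for the 3rd.

3rd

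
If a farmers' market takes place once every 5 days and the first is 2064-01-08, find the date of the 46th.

2064-08-20

The 46th occurrence is 45 intervals after the first: 45 × 5 = 225 days after 2064-01-08.
January has 31 days — 23 days to the end of January leaves 202.
February has 29 days (173 left).
March has 31 days (142 left).
April has 30 days (112 left).
May has 31 days (81 left).
June has 30 days (51 left).
July has 31 days (20 left).
20 days into August → 2064-08-20.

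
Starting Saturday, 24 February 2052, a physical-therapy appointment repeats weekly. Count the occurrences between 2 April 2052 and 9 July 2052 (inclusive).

14

Occurrences land 7·i days after 24 February 2052 for i = 0, 1, 2, …
2 April 2052 is 38 days after the start; 38 ÷ 7 = 5 remainder 3; since the remainder is 3, round up to i = 6. First occurrence in the window: #7 on 6 April 2052 (6×7 = 42 days in).
9 July 2052 is 136 days after the start; 136 ÷ 7 = 19 remainder 3. Last occurrence in the window: #20 on 6 July 2052.
Occurrences #7 through #20: 14 in total.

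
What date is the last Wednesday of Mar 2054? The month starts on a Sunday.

Mar 25, 2054

Mar 2054 begins on a Sunday, so the first Wednesday is Mar 4 (3 days later).
Mar 2054 has 31 days. Adding weeks: 4, 11, 18, 25 — the last one ≤ 31 is the 25th.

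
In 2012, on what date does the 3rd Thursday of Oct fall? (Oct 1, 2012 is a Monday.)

Oct 18, 2012

Oct 2012 begins on a Monday, so the first Thursday is Oct 4 (3 days later).
The 3rd Thursday is 2 weeks later: 4 + 14 = 18.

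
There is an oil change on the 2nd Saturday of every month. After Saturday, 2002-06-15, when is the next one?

June 2002 starts on a Saturday; its first Saturday is the 1st, so the 2nd Saturday is the 8th — 2002-06-08.
That is not after 2002-06-15, so look at July 2002.
July 2002 starts on a Monday; its first Saturday is the 6th, so the 2nd Saturday is the 13th — 2002-07-13.

2002-07-13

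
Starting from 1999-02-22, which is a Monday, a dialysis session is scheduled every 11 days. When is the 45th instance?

The 45th occurrence is 44 intervals after the first: 44 × 11 = 484 days after 1999-02-22.
February has 28 days — 6 days to the end of February leaves 478.
From end of February to end of 1999 is 306 days (172 left).
January has 31 days (141 left).
February has 29 days (112 left).
March has 31 days (81 left).
April has 30 days (51 left).
May has 31 days (20 left).
20 days into June → 2000-06-20.

2000-06-20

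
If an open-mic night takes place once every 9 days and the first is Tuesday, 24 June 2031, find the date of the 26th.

The 26th occurrence is 25 intervals after the first: 25 × 9 = 225 days after 24 June 2031.
June has 30 days — 6 days to the end of June leaves 219.
July has 31 days (188 left).
August has 31 days (157 left).
September has 30 days (127 left).
October has 31 days (96 left).
November has 30 days (66 left).
December has 31 days (35 left).
January has 31 days (4 left).
4 days into February → 4 February 2032.

4 February 2032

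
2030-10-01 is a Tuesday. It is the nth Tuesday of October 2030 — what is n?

1st

Day 1 falls in week ⌈1/7⌉ of the month.
Days 1–7 hold the 1st Tuesday, 8–14 the 2nd, 15–21 the 3rd, 22–28 the 4th, 29–31 the 5th.
1 is in the range for the 1st.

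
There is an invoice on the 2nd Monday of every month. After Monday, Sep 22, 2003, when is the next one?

Sep 2003 starts on a Monday; its first Monday is the 1st, so the 2nd Monday is the 8th — Sep 8, 2003.
That is not after Sep 22, 2003, so look at Oct 2003.
Oct 2003 starts on a Wednesday; its first Monday is the 6th, so the 2nd Monday is the 13th — Oct 13, 2003.

Oct 13, 2003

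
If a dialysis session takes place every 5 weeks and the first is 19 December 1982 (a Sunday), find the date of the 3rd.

27 February 1983

The 3rd occurrence is 2 intervals after the first: 2 × 35 = 70 days after 19 December 1982.
December has 31 days — 12 days to the end of December leaves 58.
January has 31 days (27 left).
27 days into February → 27 February 1983.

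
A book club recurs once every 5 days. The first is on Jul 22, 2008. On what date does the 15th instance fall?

Sep 30, 2008

The 15th occurrence is 14 intervals after the first: 14 × 5 = 70 days after Jul 22, 2008.
Jul has 31 days — 9 days to the end of Jul leaves 61.
Aug has 31 days (30 left).
30 days into Sep → Sep 30, 2008.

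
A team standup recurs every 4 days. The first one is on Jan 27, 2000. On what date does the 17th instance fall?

The 17th occurrence is 16 intervals after the first: 16 × 4 = 64 days after Jan 27, 2000.
Jan has 31 days — 4 days to the end of Jan leaves 60.
Feb has 29 days (31 left).
31 days into Mar → Mar 31, 2000.

Mar 31, 2000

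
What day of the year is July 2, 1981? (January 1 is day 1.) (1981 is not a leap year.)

183

Days in months before July: 31 + 28 + 31 + 30 + 31 + 30 = 181.
Plus 2 days into July → day 183.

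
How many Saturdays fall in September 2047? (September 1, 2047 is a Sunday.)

September 1, 2047 is a Sunday; the first Saturday on or after it is September 7, 2047 (6 days later).
From September 7, 2047 to September 30, 2047 is 30 − 7 = 23 days.
23 ÷ 7 = 3 full weeks with remainder 2, so 3 more Saturdays after the first → 4.

4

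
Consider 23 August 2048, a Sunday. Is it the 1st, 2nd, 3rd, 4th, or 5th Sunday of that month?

Day 23 falls in week ⌈23/7⌉ of the month.
Days 1–7 hold the 1st Sunday, 8–14 the 2nd, 15–21 the 3rd, 22–28 the 4th, 29–31 the 5th.
23 is in the range for the 4th.

4th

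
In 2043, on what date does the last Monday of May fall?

The first Monday of May 2043 is May 4.
May 2043 has 31 days. Adding weeks: 4, 11, 18, 25 — the last one ≤ 31 is the 25th.

May 25, 2043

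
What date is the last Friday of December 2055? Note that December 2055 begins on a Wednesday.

December 2055 begins on a Wednesday, so the first Friday is December 3 (2 days later).
December 2055 has 31 days. Adding weeks: 3, 10, 17, 24, 31 — the last one ≤ 31 is the 31st.

2055-12-31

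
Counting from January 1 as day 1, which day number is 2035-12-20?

354

Days in months before December: 31 + 28 + 31 + 30 + 31 + 30 + 31 + 31 + 30 + 31 + 30 = 334.
Plus 20 days into December → day 354.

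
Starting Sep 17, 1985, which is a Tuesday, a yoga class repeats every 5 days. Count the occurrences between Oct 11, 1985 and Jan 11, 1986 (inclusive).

19

Occurrences land 5·i days after Sep 17, 1985 for i = 0, 1, 2, …
Oct 11, 1985 is 24 days after the start; 24 ÷ 5 = 4 remainder 4; since the remainder is 4, round up to i = 5. First occurrence in the window: #6 on Oct 12, 1985 (5×5 = 25 days in).
Jan 11, 1986 is 116 days after the start; 116 ÷ 5 = 23 remainder 1. Last occurrence in the window: #24 on Jan 10, 1986.
Occurrences #6 through #24: 19 in total.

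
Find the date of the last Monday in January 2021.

January 2021 begins on a Friday, so the first Monday is January 4 (3 days later).
January 2021 has 31 days. Adding weeks: 4, 11, 18, 25 — the last one ≤ 31 is the 25th.

January 25, 2021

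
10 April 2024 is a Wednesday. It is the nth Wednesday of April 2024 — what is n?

2nd

Day 10 falls in week ⌈10/7⌉ of the month.
Days 1–7 hold the 1st Wednesday, 8–14 the 2nd, 15–21 the 3rd, 22–28 the 4th, 29–31 the 5th.
10 is in the range for the 2nd.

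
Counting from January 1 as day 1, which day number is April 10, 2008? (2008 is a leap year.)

101

Days in months before April: 31 + 29 + 31 = 91.
Plus 10 days into April → day 101.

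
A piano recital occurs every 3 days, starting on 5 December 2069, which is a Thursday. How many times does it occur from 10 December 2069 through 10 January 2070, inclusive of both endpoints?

11

Occurrences land 3·i days after 5 December 2069 for i = 0, 1, 2, …
10 December 2069 is 5 days after the start; 5 ÷ 3 = 1 remainder 2; since the remainder is 2, round up to i = 2. First occurrence in the window: #3 on 11 December 2069 (2×3 = 6 days in).
10 January 2070 is 36 days after the start; 36 ÷ 3 = 12 remainder 0. Last occurrence in the window: #13 on 10 January 2070.
Occurrences #3 through #13: 11 in total.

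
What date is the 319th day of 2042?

January has 31 days (319 − 31 = 288 remain).
February has 28 days (288 − 28 = 260 remain).
March has 31 days (260 − 31 = 229 remain).
April has 30 days (229 − 30 = 199 remain).
May has 31 days (199 − 31 = 168 remain).
June has 30 days (168 − 30 = 138 remain).
July has 31 days (138 − 31 = 107 remain).
August has 31 days (107 − 31 = 76 remain).
September has 30 days (76 − 30 = 46 remain).
October has 31 days (46 − 31 = 15 remain).
15 into November → November 15.

November 15, 2042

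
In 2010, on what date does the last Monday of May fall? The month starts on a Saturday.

May 31, 2010

May 2010 begins on a Saturday, so the first Monday is May 3 (2 days later).
May 2010 has 31 days. Adding weeks: 3, 10, 17, 24, 31 — the last one ≤ 31 is the 31st.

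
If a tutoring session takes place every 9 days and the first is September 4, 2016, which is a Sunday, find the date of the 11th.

December 3, 2016

The 11th occurrence is 10 intervals after the first: 10 × 9 = 90 days after September 4, 2016.
September has 30 days — 26 days to the end of September leaves 64.
October has 31 days (33 left).
November has 30 days (3 left).
3 days into December → December 3, 2016.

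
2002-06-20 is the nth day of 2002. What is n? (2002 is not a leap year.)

171

Days in months before June: 31 + 28 + 31 + 30 + 31 = 151.
Plus 20 days into June → day 171.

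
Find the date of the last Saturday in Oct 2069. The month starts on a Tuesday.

Oct 26, 2069

Oct 2069 begins on a Tuesday, so the first Saturday is Oct 5 (4 days later).
Oct 2069 has 31 days. Adding weeks: 5, 12, 19, 26 — the last one ≤ 31 is the 26th.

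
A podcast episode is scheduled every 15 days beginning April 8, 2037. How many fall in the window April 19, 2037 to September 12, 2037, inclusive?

Occurrences land 15·i days after April 8, 2037 for i = 0, 1, 2, …
April 19, 2037 is 11 days after the start; 11 ÷ 15 = 0 remainder 11; since the remainder is 11, round up to i = 1. First occurrence in the window: #2 on April 23, 2037 (1×15 = 15 days in).
September 12, 2037 is 157 days after the start; 157 ÷ 15 = 10 remainder 7. Last occurrence in the window: #11 on September 5, 2037.
Occurrences #2 through #11: 10 in total.

10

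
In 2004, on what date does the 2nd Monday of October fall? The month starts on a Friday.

11 October 2004

October 2004 begins on a Friday, so the first Monday is October 4 (3 days later).
The 2nd Monday is 1 weeks later: 4 + 7 = 11.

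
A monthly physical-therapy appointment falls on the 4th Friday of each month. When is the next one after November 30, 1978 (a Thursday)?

December 22, 1978

November 1978 starts on a Wednesday; its first Friday is the 3rd, so the 4th Friday is the 24th — November 24, 1978.
That is not after November 30, 1978, so look at December 1978.
December 1978 starts on a Friday; its first Friday is the 1st, so the 4th Friday is the 22nd — December 22, 1978.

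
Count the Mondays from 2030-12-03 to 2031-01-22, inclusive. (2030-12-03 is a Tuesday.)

7

2030-12-03 is a Tuesday; the first Monday on or after it is 2030-12-09 (6 days later).
From 2030-12-09 to 2031-01-22: 22 + 22 = 44 days (rest of December, January).
44 ÷ 7 = 6 full weeks with remainder 2, so 6 more Mondays after the first → 7.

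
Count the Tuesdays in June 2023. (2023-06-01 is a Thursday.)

2023-06-01 is a Thursday; the first Tuesday on or after it is 2023-06-06 (5 days later).
From 2023-06-06 to 2023-06-30 is 30 − 6 = 24 days.
24 ÷ 7 = 3 full weeks with remainder 3, so 3 more Tuesdays after the first → 4.

4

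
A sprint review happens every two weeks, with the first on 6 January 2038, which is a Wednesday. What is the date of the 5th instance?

The 5th occurrence is 4 intervals after the first: 4 × 14 = 56 days after 6 January 2038.
January has 31 days — 25 days to the end of January leaves 31.
February has 28 days (3 left).
3 days into March → 3 March 2038.

3 March 2038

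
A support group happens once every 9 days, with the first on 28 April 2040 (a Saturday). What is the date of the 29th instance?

The 29th occurrence is 28 intervals after the first: 28 × 9 = 252 days after 28 April 2040.
April has 30 days — 2 days to the end of April leaves 250.
May has 31 days (219 left).
June has 30 days (189 left).
July has 31 days (158 left).
August has 31 days (127 left).
September has 30 days (97 left).
October has 31 days (66 left).
November has 30 days (36 left).
December has 31 days (5 left).
5 days into January → 5 January 2041.

5 January 2041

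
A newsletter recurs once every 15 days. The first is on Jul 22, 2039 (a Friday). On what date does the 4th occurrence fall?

Sep 5, 2039

The 4th occurrence is 3 intervals after the first: 3 × 15 = 45 days after Jul 22, 2039.
Jul has 31 days — 9 days to the end of Jul leaves 36.
Aug has 31 days (5 left).
5 days into Sep → Sep 5, 2039.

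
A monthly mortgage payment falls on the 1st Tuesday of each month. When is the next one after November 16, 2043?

November 2043 starts on a Sunday, so its 1st Tuesday is November 3, 2043 (2 days in).
That is not after November 16, 2043, so look at December 2043.
December 2043 starts on a Tuesday, so its 1st Tuesday is December 1, 2043.

December 1, 2043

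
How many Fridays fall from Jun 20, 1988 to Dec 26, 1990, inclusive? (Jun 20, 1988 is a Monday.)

Jun 20, 1988 is a Monday; the first Friday on or after it is Jun 24, 1988 (4 days later).
From Jun 24, 1988 to Dec 26, 1990: 190 + 365 + 360 = 915 days (rest of 1988, 1989, to Dec 26, 1990 in 1990).
915 ÷ 7 = 130 full weeks with remainder 5, so 130 more Fridays after the first → 131.

131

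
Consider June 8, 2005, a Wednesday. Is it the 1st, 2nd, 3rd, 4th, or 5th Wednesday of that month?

2nd

Day 8 falls in week ⌈8/7⌉ of the month.
Days 1–7 hold the 1st Wednesday, 8–14 the 2nd, 15–21 the 3rd, 22–28 the 4th, 29–31 the 5th.
8 is in the range for the 2nd.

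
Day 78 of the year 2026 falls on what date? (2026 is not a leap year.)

19 March 2026

January has 31 days (78 − 31 = 47 remain).
February has 28 days (47 − 28 = 19 remain).
19 into March → March 19.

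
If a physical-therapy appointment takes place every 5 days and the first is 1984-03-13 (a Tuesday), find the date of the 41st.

The 41st occurrence is 40 intervals after the first: 40 × 5 = 200 days after 1984-03-13.
March has 31 days — 18 days to the end of March leaves 182.
April has 30 days (152 left).
May has 31 days (121 left).
June has 30 days (91 left).
July has 31 days (60 left).
August has 31 days (29 left).
29 days into September → 1984-09-29.

1984-09-29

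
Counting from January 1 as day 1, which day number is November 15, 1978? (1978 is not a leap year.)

Days in months before November: 31 + 28 + 31 + 30 + 31 + 30 + 31 + 31 + 30 + 31 = 304.
Plus 15 days into November → day 319.

319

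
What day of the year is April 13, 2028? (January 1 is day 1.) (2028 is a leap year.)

Days in months before April: 31 + 29 + 31 = 91.
Plus 13 days into April → day 104.

104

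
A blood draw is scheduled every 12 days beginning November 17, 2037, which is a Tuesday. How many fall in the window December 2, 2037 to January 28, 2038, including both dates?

5

Occurrences land 12·i days after November 17, 2037 for i = 0, 1, 2, …
December 2, 2037 is 15 days after the start; 15 ÷ 12 = 1 remainder 3; since the remainder is 3, round up to i = 2. First occurrence in the window: #3 on December 11, 2037 (2×12 = 24 days in).
January 28, 2038 is 72 days after the start; 72 ÷ 12 = 6 remainder 0. Last occurrence in the window: #7 on January 28, 2038.
Occurrences #3 through #7: 5 in total.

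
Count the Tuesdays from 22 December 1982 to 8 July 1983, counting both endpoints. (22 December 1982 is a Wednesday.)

28

22 December 1982 is a Wednesday; the first Tuesday on or after it is 28 December 1982 (6 days later).
From 28 December 1982 to 8 July 1983: 3 + 31 + 28 + 31 + 30 + 31 + 30 + 8 = 192 days (rest of December, January, February, March, April, May, June, July).
192 ÷ 7 = 27 full weeks with remainder 3, so 27 more Tuesdays after the first → 28.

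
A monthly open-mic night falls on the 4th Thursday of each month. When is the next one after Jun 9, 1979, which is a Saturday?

Jun 28, 1979

Jun 1979 starts on a Friday; its first Thursday is the 7th, so the 4th Thursday is the 28th — Jun 28, 1979.
Jun 28, 1979 is after Jun 9, 1979, so that is the next one.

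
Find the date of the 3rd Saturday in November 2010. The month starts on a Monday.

2010-11-20

November 2010 begins on a Monday, so the first Saturday is November 6 (5 days later).
The 3rd Saturday is 2 weeks later: 6 + 14 = 20.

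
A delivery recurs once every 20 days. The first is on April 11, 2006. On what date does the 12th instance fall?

November 17, 2006

The 12th occurrence is 11 intervals after the first: 11 × 20 = 220 days after April 11, 2006.
April has 30 days — 19 days to the end of April leaves 201.
May has 31 days (170 left).
June has 30 days (140 left).
July has 31 days (109 left).
August has 31 days (78 left).
September has 30 days (48 left).
October has 31 days (17 left).
17 days into November → November 17, 2006.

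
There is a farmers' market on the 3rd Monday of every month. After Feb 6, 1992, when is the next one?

Feb 1992 starts on a Saturday; its first Monday is the 3rd, so the 3rd Monday is the 17th — Feb 17, 1992.
Feb 17, 1992 is after Feb 6, 1992, so that is the next one.

Feb 17, 1992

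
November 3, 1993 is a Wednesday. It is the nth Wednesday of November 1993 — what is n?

1st

Day 3 falls in week ⌈3/7⌉ of the month.
Days 1–7 hold the 1st Wednesday, 8–14 the 2nd, 15–21 the 3rd, 22–28 the 4th, 29–31 the 5th.
3 is in the range for the 1st.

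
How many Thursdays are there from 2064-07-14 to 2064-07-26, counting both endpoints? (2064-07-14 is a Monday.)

2

2064-07-14 is a Monday; the first Thursday on or after it is 2064-07-17 (3 days later).
From 2064-07-17 to 2064-07-26 is 26 − 17 = 9 days.
9 ÷ 7 = 1 full weeks with remainder 2, so 1 more Thursdays after the first → 2.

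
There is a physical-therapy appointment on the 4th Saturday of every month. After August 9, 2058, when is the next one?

August 24, 2058

August 2058 starts on a Thursday; its first Saturday is the 3rd, so the 4th Saturday is the 24th — August 24, 2058.
August 24, 2058 is after August 9, 2058, so that is the next one.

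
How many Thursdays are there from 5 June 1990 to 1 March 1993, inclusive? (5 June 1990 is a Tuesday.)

5 June 1990 is a Tuesday; the first Thursday on or after it is 7 June 1990 (2 days later).
From 7 June 1990 to 1 March 1993: 207 + 365 + 366 + 60 = 998 days (rest of 1990, 1991, 1992, to 1 March 1993 in 1993).
998 ÷ 7 = 142 full weeks with remainder 4, so 142 more Thursdays after the first → 143.

143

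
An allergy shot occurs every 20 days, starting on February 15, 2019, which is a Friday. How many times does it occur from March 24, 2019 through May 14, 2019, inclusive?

3

Occurrences land 20·i days after February 15, 2019 for i = 0, 1, 2, …
March 24, 2019 is 37 days after the start; 37 ÷ 20 = 1 remainder 17; since the remainder is 17, round up to i = 2. First occurrence in the window: #3 on March 27, 2019 (2×20 = 40 days in).
May 14, 2019 is 88 days after the start; 88 ÷ 20 = 4 remainder 8. Last occurrence in the window: #5 on May 6, 2019.
Occurrences #3 through #5: 3 in total.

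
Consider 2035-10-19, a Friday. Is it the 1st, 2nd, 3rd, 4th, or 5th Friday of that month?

3rd

Day 19 falls in week ⌈19/7⌉ of the month.
Days 1–7 hold the 1st Friday, 8–14 the 2nd, 15–21 the 3rd, 22–28 the 4th, 29–31 the 5th.
19 is in the range for the 3rd.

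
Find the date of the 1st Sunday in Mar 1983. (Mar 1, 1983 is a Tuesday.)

Mar 6, 1983

Mar 1983 begins on a Tuesday, so the first Sunday is Mar 6 (5 days later).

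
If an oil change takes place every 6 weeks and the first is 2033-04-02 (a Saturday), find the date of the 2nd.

The 2nd occurrence is 1 interval after the first: 1 × 42 = 42 days after 2033-04-02.
April has 30 days — 28 days to the end of April leaves 14.
14 days into May → 2033-05-14.

2033-05-14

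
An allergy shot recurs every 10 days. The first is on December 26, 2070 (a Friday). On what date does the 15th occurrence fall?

The 15th occurrence is 14 intervals after the first: 14 × 10 = 140 days after December 26, 2070.
December has 31 days — 5 days to the end of December leaves 135.
January has 31 days (104 left).
February has 28 days (76 left).
March has 31 days (45 left).
April has 30 days (15 left).
15 days into May → May 15, 2071.

May 15, 2071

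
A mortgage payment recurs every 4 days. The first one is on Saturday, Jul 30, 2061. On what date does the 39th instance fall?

The 39th occurrence is 38 intervals after the first: 38 × 4 = 152 days after Jul 30, 2061.
Jul has 31 days — 1 day to the end of Jul leaves 151.
Aug has 31 days (120 left).
Sep has 30 days (90 left).
Oct has 31 days (59 left).
Nov has 30 days (29 left).
29 days into Dec → Dec 29, 2061.

Dec 29, 2061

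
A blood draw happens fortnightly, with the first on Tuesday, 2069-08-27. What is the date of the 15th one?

The 15th occurrence is 14 intervals after the first: 14 × 14 = 196 days after 2069-08-27.
August has 31 days — 4 days to the end of August leaves 192.
September has 30 days (162 left).
October has 31 days (131 left).
November has 30 days (101 left).
December has 31 days (70 left).
January has 31 days (39 left).
February has 28 days (11 left).
11 days into March → 2070-03-11.

2070-03-11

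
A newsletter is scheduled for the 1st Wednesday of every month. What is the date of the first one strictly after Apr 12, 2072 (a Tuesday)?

Apr 2072 starts on a Friday, so its 1st Wednesday is Apr 6, 2072 (5 days in).
That is not after Apr 12, 2072, so look at May 2072.
May 2072 starts on a Sunday, so its 1st Wednesday is May 4, 2072 (3 days in).

May 4, 2072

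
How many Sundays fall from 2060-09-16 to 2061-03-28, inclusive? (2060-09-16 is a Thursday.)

28

2060-09-16 is a Thursday; the first Sunday on or after it is 2060-09-19 (3 days later).
From 2060-09-19 to 2061-03-28: 11 + 31 + 30 + 31 + 31 + 28 + 28 = 190 days (rest of September, October, November, December, January, February, March).
190 ÷ 7 = 27 full weeks with remainder 1, so 27 more Sundays after the first → 28.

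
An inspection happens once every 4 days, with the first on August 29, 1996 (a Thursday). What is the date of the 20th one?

The 20th occurrence is 19 intervals after the first: 19 × 4 = 76 days after August 29, 1996.
August has 31 days — 2 days to the end of August leaves 74.
September has 30 days (44 left).
October has 31 days (13 left).
13 days into November → November 13, 1996.

November 13, 1996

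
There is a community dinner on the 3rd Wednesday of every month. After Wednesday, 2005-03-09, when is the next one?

March 2005 starts on a Tuesday; its first Wednesday is the 2nd, so the 3rd Wednesday is the 16th — 2005-03-16.
2005-03-16 is after 2005-03-09, so that is the next one.

2005-03-16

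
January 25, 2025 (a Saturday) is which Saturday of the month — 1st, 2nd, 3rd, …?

Day 25 falls in week ⌈25/7⌉ of the month.
Days 1–7 hold the 1st Saturday, 8–14 the 2nd, 15–21 the 3rd, 22–28 the 4th, 29–31 the 5th.
25 is in the range for the 4th.

4th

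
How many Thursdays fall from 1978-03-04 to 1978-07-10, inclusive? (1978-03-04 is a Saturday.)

1978-03-04 is a Saturday; the first Thursday on or after it is 1978-03-09 (5 days later).
From 1978-03-09 to 1978-07-10: 22 + 30 + 31 + 30 + 10 = 123 days (rest of March, April, May, June, July).
123 ÷ 7 = 17 full weeks with remainder 4, so 17 more Thursdays after the first → 18.

18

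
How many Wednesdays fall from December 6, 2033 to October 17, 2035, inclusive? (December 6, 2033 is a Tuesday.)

98

December 6, 2033 is a Tuesday; the first Wednesday on or after it is December 7, 2033 (1 day later).
From December 7, 2033 to October 17, 2035: 24 + 365 + 290 = 679 days (rest of 2033, 2034, to October 17, 2035 in 2035).
679 ÷ 7 = 97 full weeks with remainder 0, so 97 more Wednesdays after the first → 98.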